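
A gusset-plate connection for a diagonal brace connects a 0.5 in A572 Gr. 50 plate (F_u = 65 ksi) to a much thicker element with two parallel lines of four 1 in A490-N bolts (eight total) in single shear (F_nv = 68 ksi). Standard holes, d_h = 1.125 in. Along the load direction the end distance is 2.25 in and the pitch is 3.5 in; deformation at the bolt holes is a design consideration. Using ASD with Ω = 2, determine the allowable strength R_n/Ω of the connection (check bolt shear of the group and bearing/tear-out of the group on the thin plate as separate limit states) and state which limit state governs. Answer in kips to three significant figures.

Bolt shear: A_b = π·1²/4 = 0.7854 in²; R_n = 68 × 0.7854 × 8 × 1 = 427.3 kips → 427.3 / 2 = 214 kips.
Bearing (1.2 l_c t F_u ≤ 2.4 d t F_u): upper limit = 2.4·1·0.5·65 = 78 kips.
  Edge l_c = 2.25 − 1.125/2 = 1.688 → r_n = 65.81 kips; interior l_c = 3.5 − 1.125 = 2.375 → r_n = 78 kips.
  R_n,bearing = 2·65.81 + 6·78 = 599.6 kips → 599.6 / 2 = 300 kips.
Bolt shear governs: 214 kips.

214 kips (bolt shear governs)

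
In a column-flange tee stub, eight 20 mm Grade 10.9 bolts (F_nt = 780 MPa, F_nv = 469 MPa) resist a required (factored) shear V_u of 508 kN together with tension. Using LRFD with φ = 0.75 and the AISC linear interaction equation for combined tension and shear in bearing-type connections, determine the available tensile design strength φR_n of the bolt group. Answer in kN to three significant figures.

A_b = π·20²/4 = 314.2 mm²; f_rv = 508 × 1000 / (8 × 314.2) = 202.1 MPa.
F'_nt = 1.3 F_nt − (F_nt / φF_nv) f_rv = 1.3·780 − (780/(0.75·469))·202.1 = 565.8 MPa, capped at F_nt → F'_nt = 565.8 MPa.
R_n = F'_nt · A_b · n = 565.8 × 314.2 × 8 / 1000 = 1422 kN.
Design strength φR_n = 0.75 × 1422 = 1070 kN.

1070 kN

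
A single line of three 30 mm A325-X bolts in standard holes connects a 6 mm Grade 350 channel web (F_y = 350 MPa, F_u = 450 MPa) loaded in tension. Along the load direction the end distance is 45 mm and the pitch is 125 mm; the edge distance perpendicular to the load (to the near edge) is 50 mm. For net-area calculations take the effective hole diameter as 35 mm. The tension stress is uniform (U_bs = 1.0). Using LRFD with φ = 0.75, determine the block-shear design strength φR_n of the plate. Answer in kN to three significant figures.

Shear plane L_v = 45 + 2·125 = 295 mm; A_gv = 295 × 6 = 1770 mm².
A_nv = (295 − 2.5·35) × 6 = 1245 mm².
A_nt = (50 − 0.5·35) × 6 = 195 mm².
0.6 F_u A_nv = 336.2 kN; 0.6 F_y A_gv = 371.7 kN → shear rupture governs the shear term.
R_n = 336.2 + 1.0 × 450 × 195 / 1000 = 423.9 kN.
Design strength φR_n = 0.75 × 423.9 = 318 kN.

318 kN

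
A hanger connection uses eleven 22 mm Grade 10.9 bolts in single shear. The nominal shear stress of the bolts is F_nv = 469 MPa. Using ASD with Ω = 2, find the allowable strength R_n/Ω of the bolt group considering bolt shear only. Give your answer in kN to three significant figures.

981 kN

A_b = π × 22² / 4 = 380.1 mm².
R_n = F_nv · A_b · n · n_s = 469 × 380.1 × 11 × 1 / 1000 = 1961 kN.
Allowable strength R_n/Ω = 1961 / 2 = 981 kN.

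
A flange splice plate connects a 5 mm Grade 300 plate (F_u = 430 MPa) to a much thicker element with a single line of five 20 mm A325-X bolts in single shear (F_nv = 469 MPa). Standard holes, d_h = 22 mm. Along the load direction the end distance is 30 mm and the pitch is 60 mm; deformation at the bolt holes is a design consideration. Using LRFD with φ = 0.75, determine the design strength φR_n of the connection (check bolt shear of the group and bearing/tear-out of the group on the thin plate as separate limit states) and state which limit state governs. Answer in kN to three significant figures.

Bolt shear: A_b = π·20²/4 = 314.2 mm²; R_n = 469 × 314.2 × 5 × 1 / 1000 = 736.7 kN → 0.75 × 736.7 = 553 kN.
Bearing (1.2 l_c t F_u ≤ 2.4 d t F_u): upper limit = 2.4·20·5·430 / 1000 = 103.2 kN.
  Edge l_c = 30 − 22/2 = 19 → r_n = 49.02 kN; interior l_c = 60 − 22 = 38 → r_n = 98.04 kN.
  R_n,bearing = 1·49.02 + 4·98.04 = 441.2 kN → 0.75 × 441.2 = 331 kN.
Bearing governs: 331 kN.

331 kN (bearing governs)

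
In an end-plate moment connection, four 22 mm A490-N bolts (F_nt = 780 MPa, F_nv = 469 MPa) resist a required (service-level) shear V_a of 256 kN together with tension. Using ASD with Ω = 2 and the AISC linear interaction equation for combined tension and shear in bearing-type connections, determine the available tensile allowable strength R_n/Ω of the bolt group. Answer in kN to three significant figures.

A_b = π·22²/4 = 380.1 mm²; f_rv = 256 × 1000 / (4 × 380.1) = 168.4 MPa.
F'_nt = 1.3 F_nt − (Ω F_nt / F_nv) f_rv = 1.3·780 − (2·780/469)·168.4 = 454 MPa, capped at F_nt → F'_nt = 454 MPa.
R_n = F'_nt · A_b · n = 454 × 380.1 × 4 / 1000 = 690.3 kN.
Allowable strength R_n/Ω = 690.3 / 2 = 345 kN.

345 kN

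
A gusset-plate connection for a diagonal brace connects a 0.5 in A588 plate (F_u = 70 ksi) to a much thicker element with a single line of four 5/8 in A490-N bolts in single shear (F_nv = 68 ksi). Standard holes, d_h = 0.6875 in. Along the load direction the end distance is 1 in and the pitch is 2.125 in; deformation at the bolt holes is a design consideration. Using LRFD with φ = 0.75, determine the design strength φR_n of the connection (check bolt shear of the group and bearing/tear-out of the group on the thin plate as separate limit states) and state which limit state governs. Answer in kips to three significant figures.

62.6 kips (bolt shear governs)

Bolt shear: A_b = π·0.625²/4 = 0.3068 in²; R_n = 68 × 0.3068 × 4 × 1 = 83.45 kips → 0.75 × 83.45 = 62.6 kips.
Bearing (1.2 l_c t F_u ≤ 2.4 d t F_u): upper limit = 2.4·0.625·0.5·70 = 52.5 kips.
  Edge l_c = 1 − 0.6875/2 = 0.6562 → r_n = 27.56 kips; interior l_c = 2.125 − 0.6875 = 1.438 → r_n = 52.5 kips.
  R_n,bearing = 1·27.56 + 3·52.5 = 185.1 kips → 0.75 × 185.1 = 139 kips.
Bolt shear governs: 62.6 kips.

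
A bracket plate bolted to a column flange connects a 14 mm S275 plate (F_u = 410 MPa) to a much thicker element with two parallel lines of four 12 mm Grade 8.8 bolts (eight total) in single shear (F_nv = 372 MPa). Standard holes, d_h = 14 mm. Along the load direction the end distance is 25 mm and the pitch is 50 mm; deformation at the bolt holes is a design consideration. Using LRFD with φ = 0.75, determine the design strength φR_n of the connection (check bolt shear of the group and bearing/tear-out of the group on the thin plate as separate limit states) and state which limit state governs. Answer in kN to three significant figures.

Bolt shear: A_b = π·12²/4 = 113.1 mm²; R_n = 372 × 113.1 × 8 × 1 / 1000 = 336.6 kN → 0.75 × 336.6 = 252 kN.
Bearing (1.2 l_c t F_u ≤ 2.4 d t F_u): upper limit = 2.4·12·14·410 / 1000 = 165.3 kN.
  Edge l_c = 25 − 14/2 = 18 → r_n = 124 kN; interior l_c = 50 − 14 = 36 → r_n = 165.3 kN.
  R_n,bearing = 2·124 + 6·165.3 = 1240 kN → 0.75 × 1240 = 930 kN.
Bolt shear governs: 252 kN.

252 kN (bolt shear governs)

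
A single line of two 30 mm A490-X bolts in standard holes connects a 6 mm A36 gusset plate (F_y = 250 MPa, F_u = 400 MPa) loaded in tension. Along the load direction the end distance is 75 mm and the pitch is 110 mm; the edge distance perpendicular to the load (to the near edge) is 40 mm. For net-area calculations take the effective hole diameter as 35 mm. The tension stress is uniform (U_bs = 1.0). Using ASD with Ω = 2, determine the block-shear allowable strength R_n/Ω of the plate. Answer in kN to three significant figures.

Shear plane L_v = 75 + 1·110 = 185 mm; A_gv = 185 × 6 = 1110 mm².
A_nv = (185 − 1.5·35) × 6 = 795 mm².
A_nt = (40 − 0.5·35) × 6 = 135 mm².
0.6 F_u A_nv = 190.8 kN; 0.6 F_y A_gv = 166.5 kN → shear yielding governs the shear term.
R_n = 166.5 + 1.0 × 400 × 135 / 1000 = 220.5 kN.
Allowable strength R_n/Ω = 220.5 / 2 = 110 kN.

110 kN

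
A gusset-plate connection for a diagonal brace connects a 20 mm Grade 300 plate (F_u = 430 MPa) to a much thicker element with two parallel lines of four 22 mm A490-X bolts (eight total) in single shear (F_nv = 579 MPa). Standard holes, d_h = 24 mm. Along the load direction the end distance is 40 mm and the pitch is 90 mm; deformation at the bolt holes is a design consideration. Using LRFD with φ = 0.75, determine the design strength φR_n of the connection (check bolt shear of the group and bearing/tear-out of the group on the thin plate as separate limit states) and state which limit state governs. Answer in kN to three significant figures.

Bolt shear: A_b = π·22²/4 = 380.1 mm²; R_n = 579 × 380.1 × 8 × 1 / 1000 = 1761 kN → 0.75 × 1761 = 1320 kN.
Bearing (1.2 l_c t F_u ≤ 2.4 d t F_u): upper limit = 2.4·22·20·430 / 1000 = 454.1 kN.
  Edge l_c = 40 − 24/2 = 28 → r_n = 289 kN; interior l_c = 90 − 24 = 66 → r_n = 454.1 kN.
  R_n,bearing = 2·289 + 6·454.1 = 3302 kN → 0.75 × 3302 = 2480 kN.
Bolt shear governs: 1320 kN.

1320 kN (bolt shear governs)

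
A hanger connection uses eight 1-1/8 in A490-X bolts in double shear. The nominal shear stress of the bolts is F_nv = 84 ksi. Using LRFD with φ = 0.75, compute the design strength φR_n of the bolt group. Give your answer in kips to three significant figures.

A_b = π × 1.125² / 4 = 0.994 in².
R_n = F_nv · A_b · n · n_s = 84 × 0.994 × 8 × 2 = 1336 kips.
Design strength φR_n = 0.75 × 1336 = 1000 kips.

1000 kips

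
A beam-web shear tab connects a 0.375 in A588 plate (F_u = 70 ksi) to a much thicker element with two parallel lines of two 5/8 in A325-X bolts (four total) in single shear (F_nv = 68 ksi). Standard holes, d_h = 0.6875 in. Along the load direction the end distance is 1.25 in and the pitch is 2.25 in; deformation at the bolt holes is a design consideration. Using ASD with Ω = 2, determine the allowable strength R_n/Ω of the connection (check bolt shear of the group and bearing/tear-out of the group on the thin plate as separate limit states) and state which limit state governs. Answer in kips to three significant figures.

41.7 kips (bolt shear governs)

Bolt shear: A_b = π·0.625²/4 = 0.3068 in²; R_n = 68 × 0.3068 × 4 × 1 = 83.45 kips → 83.45 / 2 = 41.7 kips.
Bearing (1.2 l_c t F_u ≤ 2.4 d t F_u): upper limit = 2.4·0.625·0.375·70 = 39.38 kips.
  Edge l_c = 1.25 − 0.6875/2 = 0.9062 → r_n = 28.55 kips; interior l_c = 2.25 − 0.6875 = 1.562 → r_n = 39.38 kips.
  R_n,bearing = 2·28.55 + 2·39.38 = 135.8 kips → 135.8 / 2 = 67.9 kips.
Bolt shear governs: 41.7 kips.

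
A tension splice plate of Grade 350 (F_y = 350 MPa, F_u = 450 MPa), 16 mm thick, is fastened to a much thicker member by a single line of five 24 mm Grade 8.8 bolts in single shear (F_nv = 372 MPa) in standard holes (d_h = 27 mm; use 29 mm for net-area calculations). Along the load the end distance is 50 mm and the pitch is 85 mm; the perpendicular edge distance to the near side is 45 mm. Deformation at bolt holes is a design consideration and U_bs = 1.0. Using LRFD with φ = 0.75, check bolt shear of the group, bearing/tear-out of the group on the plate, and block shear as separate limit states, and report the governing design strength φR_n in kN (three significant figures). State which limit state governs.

631 kN (bolt shear governs)

Bolt shear: A_b = π·24²/4 = 452.4 mm²; R_n = 372 × 452.4 × 5 × 1 / 1000 = 841.4 kN → 0.75 × 841.4 = 631 kN.
Bearing: edge l_c = 36.5, r_n = 315.4 kN; interior l_c = 58, r_n = 414.7 kN; R_n = 315.4 + 4·414.7 = 1974 kN → 1480 kN.
Block shear: A_gv = 6240, A_nv = 4152, A_nt = 488 mm²; R_n = min(0.6F_uA_nv, 0.6F_yA_gv) + U_bs·F_u·A_nt = 1341 kN → 1010 kN.
Bolt shear governs: 631 kN.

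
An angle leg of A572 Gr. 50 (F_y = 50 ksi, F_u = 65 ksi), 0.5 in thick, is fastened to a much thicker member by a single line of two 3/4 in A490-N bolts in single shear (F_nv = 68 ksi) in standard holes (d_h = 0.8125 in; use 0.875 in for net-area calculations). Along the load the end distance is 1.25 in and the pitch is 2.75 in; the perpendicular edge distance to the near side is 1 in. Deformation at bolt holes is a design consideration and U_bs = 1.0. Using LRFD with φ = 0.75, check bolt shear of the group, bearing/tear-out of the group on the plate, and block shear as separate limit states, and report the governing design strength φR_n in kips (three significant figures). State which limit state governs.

45.1 kips (bolt shear governs)

Bolt shear: A_b = π·0.75²/4 = 0.4418 in²; R_n = 68 × 0.4418 × 2 × 1 = 60.08 kips → 0.75 × 60.08 = 45.1 kips.
Bearing: edge l_c = 0.8438, r_n = 32.91 kips; interior l_c = 1.938, r_n = 58.5 kips; R_n = 32.91 + 1·58.5 = 91.41 kips → 68.6 kips.
Block shear: A_gv = 2, A_nv = 1.344, A_nt = 0.2812 in²; R_n = min(0.6F_uA_nv, 0.6F_yA_gv) + U_bs·F_u·A_nt = 70.69 kips → 53 kips.
Bolt shear governs: 45.1 kips.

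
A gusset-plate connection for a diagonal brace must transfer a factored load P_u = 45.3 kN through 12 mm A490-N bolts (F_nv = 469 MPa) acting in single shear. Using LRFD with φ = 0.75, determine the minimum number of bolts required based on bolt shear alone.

A_b = π·12²/4 = 113.1 mm².
Per-bolt design strength φR_n = 0.75 × 469 × 113.1 × 1 / 1000 = 39.78 kN.
n ≥ 45.3 / 39.78 = 1.139 → use 2 bolts.

2 bolts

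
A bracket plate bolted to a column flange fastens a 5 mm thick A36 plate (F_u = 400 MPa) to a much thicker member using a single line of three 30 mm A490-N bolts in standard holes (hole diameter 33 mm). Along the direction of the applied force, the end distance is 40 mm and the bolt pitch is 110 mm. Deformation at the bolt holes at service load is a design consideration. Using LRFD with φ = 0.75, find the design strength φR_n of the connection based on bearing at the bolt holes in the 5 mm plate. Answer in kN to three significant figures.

Per bolt r_n = 1.2 l_c t F_u ≤ 2.4 d t F_u; upper limit = 2.4 × 30 × 5 × 400 / 1000 = 144 kN.
Edge bolt: l_c = 40 − 33/2 = 23.5 mm → 1.2 × 23.5 × 5 × 400 / 1000 = 56.4 → r_n = 56.4 kN.
Interior bolts: l_c = 110 − 33 = 77 mm → 1.2 × 77 × 5 × 400 / 1000 = 184.8 → r_n = 144 kN.
R_n = 1 × 56.4 + 2 × 144 = 344.4 kN.
Design strength φR_n = 0.75 × 344.4 = 258 kN.

258 kN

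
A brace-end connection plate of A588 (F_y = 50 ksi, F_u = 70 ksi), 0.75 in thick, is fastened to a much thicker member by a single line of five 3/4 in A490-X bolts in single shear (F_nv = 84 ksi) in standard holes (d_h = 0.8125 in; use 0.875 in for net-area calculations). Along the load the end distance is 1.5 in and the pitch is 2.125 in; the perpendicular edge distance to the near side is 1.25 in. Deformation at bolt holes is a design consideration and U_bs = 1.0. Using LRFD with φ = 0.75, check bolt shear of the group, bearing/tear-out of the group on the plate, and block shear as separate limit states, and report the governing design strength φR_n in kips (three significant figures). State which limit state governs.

Bolt shear: A_b = π·0.75²/4 = 0.4418 in²; R_n = 84 × 0.4418 × 5 × 1 = 185.6 kips → 0.75 × 185.6 = 139 kips.
Bearing: edge l_c = 1.094, r_n = 68.91 kips; interior l_c = 1.312, r_n = 82.69 kips; R_n = 68.91 + 4·82.69 = 399.7 kips → 300 kips.
Block shear: A_gv = 7.5, A_nv = 4.547, A_nt = 0.6094 in²; R_n = min(0.6F_uA_nv, 0.6F_yA_gv) + U_bs·F_u·A_nt = 233.6 kips → 175 kips.
Bolt shear governs: 139 kips.

139 kips (bolt shear governs)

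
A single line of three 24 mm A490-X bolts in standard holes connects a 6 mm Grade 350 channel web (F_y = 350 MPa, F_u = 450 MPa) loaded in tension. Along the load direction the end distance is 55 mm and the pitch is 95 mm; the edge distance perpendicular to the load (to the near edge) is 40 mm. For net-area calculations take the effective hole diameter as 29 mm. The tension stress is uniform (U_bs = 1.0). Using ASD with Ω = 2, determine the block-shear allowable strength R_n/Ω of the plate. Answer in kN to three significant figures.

Shear plane L_v = 55 + 2·95 = 245 mm; A_gv = 245 × 6 = 1470 mm².
A_nv = (245 − 2.5·29) × 6 = 1035 mm².
A_nt = (40 − 0.5·29) × 6 = 153 mm².
0.6 F_u A_nv = 279.4 kN; 0.6 F_y A_gv = 308.7 kN → shear rupture governs the shear term.
R_n = 279.4 + 1.0 × 450 × 153 / 1000 = 348.3 kN.
Allowable strength R_n/Ω = 348.3 / 2 = 174 kN.

174 kN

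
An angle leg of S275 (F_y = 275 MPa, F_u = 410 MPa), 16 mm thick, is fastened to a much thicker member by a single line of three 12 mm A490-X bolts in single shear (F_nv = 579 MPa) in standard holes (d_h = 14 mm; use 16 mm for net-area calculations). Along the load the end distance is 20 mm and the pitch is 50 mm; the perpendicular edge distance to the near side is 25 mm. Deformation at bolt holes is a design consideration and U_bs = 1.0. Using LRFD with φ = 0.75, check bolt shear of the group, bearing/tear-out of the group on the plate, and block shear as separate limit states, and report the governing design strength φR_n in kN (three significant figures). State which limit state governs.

147 kN (bolt shear governs)

Bolt shear: A_b = π·12²/4 = 113.1 mm²; R_n = 579 × 113.1 × 3 × 1 / 1000 = 196.5 kN → 0.75 × 196.5 = 147 kN.
Bearing: edge l_c = 13, r_n = 102.3 kN; interior l_c = 36, r_n = 188.9 kN; R_n = 102.3 + 2·188.9 = 480.2 kN → 360 kN.
Block shear: A_gv = 1920, A_nv = 1280, A_nt = 272 mm²; R_n = min(0.6F_uA_nv, 0.6F_yA_gv) + U_bs·F_u·A_nt = 426.4 kN → 320 kN.
Bolt shear governs: 147 kN.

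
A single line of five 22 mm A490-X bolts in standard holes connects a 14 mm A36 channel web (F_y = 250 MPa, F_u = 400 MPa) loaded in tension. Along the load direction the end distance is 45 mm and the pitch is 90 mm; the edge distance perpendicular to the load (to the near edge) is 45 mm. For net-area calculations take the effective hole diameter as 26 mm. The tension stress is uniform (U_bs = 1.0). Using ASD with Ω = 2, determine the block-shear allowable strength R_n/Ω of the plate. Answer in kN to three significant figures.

515 kN

Shear plane L_v = 45 + 4·90 = 405 mm; A_gv = 405 × 14 = 5670 mm².
A_nv = (405 − 4.5·26) × 14 = 4032 mm².
A_nt = (45 − 0.5·26) × 14 = 448 mm².
0.6 F_u A_nv = 967.7 kN; 0.6 F_y A_gv = 850.5 kN → shear yielding governs the shear term.
R_n = 850.5 + 1.0 × 400 × 448 / 1000 = 1030 kN.
Allowable strength R_n/Ω = 1030 / 2 = 515 kN.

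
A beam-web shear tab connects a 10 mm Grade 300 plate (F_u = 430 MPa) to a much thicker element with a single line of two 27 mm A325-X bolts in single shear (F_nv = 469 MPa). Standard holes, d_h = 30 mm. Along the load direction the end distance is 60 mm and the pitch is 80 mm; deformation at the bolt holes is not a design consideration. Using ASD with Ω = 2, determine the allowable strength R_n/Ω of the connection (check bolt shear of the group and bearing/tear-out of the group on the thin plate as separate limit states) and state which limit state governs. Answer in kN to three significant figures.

Bolt shear: A_b = π·27²/4 = 572.6 mm²; R_n = 469 × 572.6 × 2 × 1 / 1000 = 537.1 kN → 537.1 / 2 = 269 kN.
Bearing (1.5 l_c t F_u ≤ 3.0 d t F_u): upper limit = 3.0·27·10·430 / 1000 = 348.3 kN.
  Edge l_c = 60 − 30/2 = 45 → r_n = 290.2 kN; interior l_c = 80 − 30 = 50 → r_n = 322.5 kN.
  R_n,bearing = 1·290.2 + 1·322.5 = 612.8 kN → 612.8 / 2 = 306 kN.
Bolt shear governs: 269 kN.

269 kN (bolt shear governs)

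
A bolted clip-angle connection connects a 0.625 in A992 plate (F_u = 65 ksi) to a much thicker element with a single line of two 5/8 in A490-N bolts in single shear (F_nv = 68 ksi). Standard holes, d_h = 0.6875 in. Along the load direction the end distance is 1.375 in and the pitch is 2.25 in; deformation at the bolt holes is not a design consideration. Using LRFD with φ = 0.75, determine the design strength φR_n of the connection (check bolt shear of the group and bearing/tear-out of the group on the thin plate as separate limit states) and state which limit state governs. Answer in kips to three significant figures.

31.3 kips (bolt shear governs)

Bolt shear: A_b = π·0.625²/4 = 0.3068 in²; R_n = 68 × 0.3068 × 2 × 1 = 41.72 kips → 0.75 × 41.72 = 31.3 kips.
Bearing (1.5 l_c t F_u ≤ 3.0 d t F_u): upper limit = 3.0·0.625·0.625·65 = 76.17 kips.
  Edge l_c = 1.375 − 0.6875/2 = 1.031 → r_n = 62.84 kips; interior l_c = 2.25 − 0.6875 = 1.562 → r_n = 76.17 kips.
  R_n,bearing = 1·62.84 + 1·76.17 = 139 kips → 0.75 × 139 = 104 kips.
Bolt shear governs: 31.3 kips.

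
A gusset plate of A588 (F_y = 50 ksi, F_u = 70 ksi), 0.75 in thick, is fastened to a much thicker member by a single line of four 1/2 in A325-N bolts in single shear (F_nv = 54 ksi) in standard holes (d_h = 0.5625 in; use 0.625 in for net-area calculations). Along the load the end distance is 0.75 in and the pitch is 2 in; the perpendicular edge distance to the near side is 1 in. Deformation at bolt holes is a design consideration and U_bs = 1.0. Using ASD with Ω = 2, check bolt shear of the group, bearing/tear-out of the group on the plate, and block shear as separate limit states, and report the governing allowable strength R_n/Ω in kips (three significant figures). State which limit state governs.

21.2 kips (bolt shear governs)

Bolt shear: A_b = π·0.5²/4 = 0.1963 in²; R_n = 54 × 0.1963 × 4 × 1 = 42.41 kips → 42.41 / 2 = 21.2 kips.
Bearing: edge l_c = 0.4688, r_n = 29.53 kips; interior l_c = 1.438, r_n = 63 kips; R_n = 29.53 + 3·63 = 218.5 kips → 109 kips.
Block shear: A_gv = 5.062, A_nv = 3.422, A_nt = 0.5156 in²; R_n = min(0.6F_uA_nv, 0.6F_yA_gv) + U_bs·F_u·A_nt = 179.8 kips → 89.9 kips.
Bolt shear governs: 21.2 kips.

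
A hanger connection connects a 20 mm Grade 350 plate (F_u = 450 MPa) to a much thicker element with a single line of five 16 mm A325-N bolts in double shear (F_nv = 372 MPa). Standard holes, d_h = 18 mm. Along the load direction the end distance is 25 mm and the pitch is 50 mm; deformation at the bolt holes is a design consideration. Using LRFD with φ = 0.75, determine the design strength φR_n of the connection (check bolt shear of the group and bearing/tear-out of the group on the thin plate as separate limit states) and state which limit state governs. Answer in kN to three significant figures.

Bolt shear: A_b = π·16²/4 = 201.1 mm²; R_n = 372 × 201.1 × 5 × 2 / 1000 = 748 kN → 0.75 × 748 = 561 kN.
Bearing (1.2 l_c t F_u ≤ 2.4 d t F_u): upper limit = 2.4·16·20·450 / 1000 = 345.6 kN.
  Edge l_c = 25 − 18/2 = 16 → r_n = 172.8 kN; interior l_c = 50 − 18 = 32 → r_n = 345.6 kN.
  R_n,bearing = 1·172.8 + 4·345.6 = 1555 kN → 0.75 × 1555 = 1170 kN.
Bolt shear governs: 561 kN.

561 kN (bolt shear governs)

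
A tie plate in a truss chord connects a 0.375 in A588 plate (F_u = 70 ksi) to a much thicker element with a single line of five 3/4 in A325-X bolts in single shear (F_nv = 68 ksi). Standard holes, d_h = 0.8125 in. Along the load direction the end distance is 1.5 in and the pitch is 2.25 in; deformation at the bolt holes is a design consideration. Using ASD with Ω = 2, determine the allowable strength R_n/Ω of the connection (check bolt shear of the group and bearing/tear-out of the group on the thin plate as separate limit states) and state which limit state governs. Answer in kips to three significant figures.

Bolt shear: A_b = π·0.75²/4 = 0.4418 in²; R_n = 68 × 0.4418 × 5 × 1 = 150.2 kips → 150.2 / 2 = 75.1 kips.
Bearing (1.2 l_c t F_u ≤ 2.4 d t F_u): upper limit = 2.4·0.75·0.375·70 = 47.25 kips.
  Edge l_c = 1.5 − 0.8125/2 = 1.094 → r_n = 34.45 kips; interior l_c = 2.25 − 0.8125 = 1.438 → r_n = 45.28 kips.
  R_n,bearing = 1·34.45 + 4·45.28 = 215.6 kips → 215.6 / 2 = 108 kips.
Bolt shear governs: 75.1 kips.

75.1 kips (bolt shear governs)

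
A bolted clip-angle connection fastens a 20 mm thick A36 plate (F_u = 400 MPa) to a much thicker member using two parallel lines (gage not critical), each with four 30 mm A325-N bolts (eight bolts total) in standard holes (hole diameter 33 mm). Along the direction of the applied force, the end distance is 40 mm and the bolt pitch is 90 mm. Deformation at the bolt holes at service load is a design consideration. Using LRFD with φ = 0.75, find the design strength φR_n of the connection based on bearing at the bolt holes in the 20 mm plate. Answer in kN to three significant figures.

2800 kN

Per bolt r_n = 1.2 l_c t F_u ≤ 2.4 d t F_u; upper limit = 2.4 × 30 × 20 × 400 / 1000 = 576 kN.
Edge bolt: l_c = 40 − 33/2 = 23.5 mm → 1.2 × 23.5 × 20 × 400 / 1000 = 225.6 → r_n = 225.6 kN.
Interior bolts: l_c = 90 − 33 = 57 mm → 1.2 × 57 × 20 × 400 / 1000 = 547.2 → r_n = 547.2 kN.
R_n = 2 × 225.6 + 6 × 547.2 = 3734 kN.
Design strength φR_n = 0.75 × 3734 = 2800 kN.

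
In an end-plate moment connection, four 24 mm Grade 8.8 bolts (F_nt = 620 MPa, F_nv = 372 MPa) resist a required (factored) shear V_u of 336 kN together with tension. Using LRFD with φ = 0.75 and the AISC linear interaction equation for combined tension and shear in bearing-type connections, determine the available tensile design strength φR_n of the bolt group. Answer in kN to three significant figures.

A_b = π·24²/4 = 452.4 mm²; f_rv = 336 × 1000 / (4 × 452.4) = 185.7 MPa.
F'_nt = 1.3 F_nt − (F_nt / φF_nv) f_rv = 1.3·620 − (620/(0.75·372))·185.7 = 393.4 MPa, capped at F_nt → F'_nt = 393.4 MPa.
R_n = F'_nt · A_b · n = 393.4 × 452.4 × 4 / 1000 = 711.8 kN.
Design strength φR_n = 0.75 × 711.8 = 534 kN.

534 kN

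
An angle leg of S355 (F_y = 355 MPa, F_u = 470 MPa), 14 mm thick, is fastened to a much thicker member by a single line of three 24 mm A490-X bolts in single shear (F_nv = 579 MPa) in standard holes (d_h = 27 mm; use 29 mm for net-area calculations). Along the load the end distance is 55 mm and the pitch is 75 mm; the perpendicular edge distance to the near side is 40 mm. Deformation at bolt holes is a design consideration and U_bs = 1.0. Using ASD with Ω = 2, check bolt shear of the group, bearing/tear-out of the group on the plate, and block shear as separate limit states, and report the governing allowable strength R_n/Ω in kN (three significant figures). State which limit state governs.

345 kN (block shear governs)

Bolt shear: A_b = π·24²/4 = 452.4 mm²; R_n = 579 × 452.4 × 3 × 1 / 1000 = 785.8 kN → 785.8 / 2 = 393 kN.
Bearing: edge l_c = 41.5, r_n = 327.7 kN; interior l_c = 48, r_n = 379 kN; R_n = 327.7 + 2·379 = 1086 kN → 543 kN.
Block shear: A_gv = 2870, A_nv = 1855, A_nt = 357 mm²; R_n = min(0.6F_uA_nv, 0.6F_yA_gv) + U_bs·F_u·A_nt = 690.9 kN → 345 kN.
Block shear governs: 345 kN.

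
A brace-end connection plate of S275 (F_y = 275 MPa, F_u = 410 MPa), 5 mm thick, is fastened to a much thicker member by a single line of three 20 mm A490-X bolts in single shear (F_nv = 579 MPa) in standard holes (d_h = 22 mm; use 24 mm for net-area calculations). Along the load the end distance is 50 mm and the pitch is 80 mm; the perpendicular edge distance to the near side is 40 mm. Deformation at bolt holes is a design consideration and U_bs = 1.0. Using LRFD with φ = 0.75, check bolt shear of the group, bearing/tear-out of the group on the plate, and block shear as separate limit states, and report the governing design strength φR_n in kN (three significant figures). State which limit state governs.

Bolt shear: A_b = π·20²/4 = 314.2 mm²; R_n = 579 × 314.2 × 3 × 1 / 1000 = 545.7 kN → 0.75 × 545.7 = 409 kN.
Bearing: edge l_c = 39, r_n = 95.94 kN; interior l_c = 58, r_n = 98.4 kN; R_n = 95.94 + 2·98.4 = 292.7 kN → 220 kN.
Block shear: A_gv = 1050, A_nv = 750, A_nt = 140 mm²; R_n = min(0.6F_uA_nv, 0.6F_yA_gv) + U_bs·F_u·A_nt = 230.7 kN → 173 kN.
Block shear governs: 173 kN.

173 kN (block shear governs)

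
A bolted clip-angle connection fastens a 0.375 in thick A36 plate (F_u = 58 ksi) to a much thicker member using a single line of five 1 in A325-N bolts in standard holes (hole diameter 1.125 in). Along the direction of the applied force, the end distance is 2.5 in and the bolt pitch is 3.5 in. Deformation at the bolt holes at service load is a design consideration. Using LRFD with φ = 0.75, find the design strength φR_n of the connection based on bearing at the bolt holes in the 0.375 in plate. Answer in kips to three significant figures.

Per bolt r_n = 1.2 l_c t F_u ≤ 2.4 d t F_u; upper limit = 2.4 × 1 × 0.375 × 58 = 52.2 kips.
Edge bolt: l_c = 2.5 − 1.125/2 = 1.938 in → 1.2 × 1.938 × 0.375 × 58 = 50.57 → r_n = 50.57 kips.
Interior bolts: l_c = 3.5 − 1.125 = 2.375 in → 1.2 × 2.375 × 0.375 × 58 = 61.99 → r_n = 52.2 kips.
R_n = 1 × 50.57 + 4 × 52.2 = 259.4 kips.
Design strength φR_n = 0.75 × 259.4 = 195 kips.

195 kips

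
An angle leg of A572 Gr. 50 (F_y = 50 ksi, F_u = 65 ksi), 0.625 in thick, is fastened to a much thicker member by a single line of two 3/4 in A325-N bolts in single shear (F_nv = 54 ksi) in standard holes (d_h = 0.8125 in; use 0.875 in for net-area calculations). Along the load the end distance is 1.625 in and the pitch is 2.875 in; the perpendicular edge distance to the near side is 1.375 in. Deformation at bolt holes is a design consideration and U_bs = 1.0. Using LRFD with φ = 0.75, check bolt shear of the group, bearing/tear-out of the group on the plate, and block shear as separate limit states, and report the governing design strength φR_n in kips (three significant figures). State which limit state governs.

Bolt shear: A_b = π·0.75²/4 = 0.4418 in²; R_n = 54 × 0.4418 × 2 × 1 = 47.71 kips → 0.75 × 47.71 = 35.8 kips.
Bearing: edge l_c = 1.219, r_n = 59.41 kips; interior l_c = 2.062, r_n = 73.12 kips; R_n = 59.41 + 1·73.12 = 132.5 kips → 99.4 kips.
Block shear: A_gv = 2.812, A_nv = 1.992, A_nt = 0.5859 in²; R_n = min(0.6F_uA_nv, 0.6F_yA_gv) + U_bs·F_u·A_nt = 115.8 kips → 86.8 kips.
Bolt shear governs: 35.8 kips.

35.8 kips (bolt shear governs)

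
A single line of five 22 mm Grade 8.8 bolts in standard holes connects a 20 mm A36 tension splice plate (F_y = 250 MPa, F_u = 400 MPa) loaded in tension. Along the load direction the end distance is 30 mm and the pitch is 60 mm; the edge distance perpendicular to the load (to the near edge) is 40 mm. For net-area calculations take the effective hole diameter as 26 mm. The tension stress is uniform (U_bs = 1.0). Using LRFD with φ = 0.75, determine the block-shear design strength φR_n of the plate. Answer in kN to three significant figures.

713 kN

Shear plane L_v = 30 + 4·60 = 270 mm; A_gv = 270 × 20 = 5400 mm².
A_nv = (270 − 4.5·26) × 20 = 3060 mm².
A_nt = (40 − 0.5·26) × 20 = 540 mm².
0.6 F_u A_nv = 734.4 kN; 0.6 F_y A_gv = 810 kN → shear rupture governs the shear term.
R_n = 734.4 + 1.0 × 400 × 540 / 1000 = 950.4 kN.
Design strength φR_n = 0.75 × 950.4 = 713 kN.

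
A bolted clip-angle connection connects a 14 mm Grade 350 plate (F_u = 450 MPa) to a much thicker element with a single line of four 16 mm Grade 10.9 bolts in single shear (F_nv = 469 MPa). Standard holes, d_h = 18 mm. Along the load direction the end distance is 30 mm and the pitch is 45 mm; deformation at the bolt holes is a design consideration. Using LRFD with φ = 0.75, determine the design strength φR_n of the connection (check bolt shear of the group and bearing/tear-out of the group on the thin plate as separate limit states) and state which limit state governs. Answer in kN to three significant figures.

Bolt shear: A_b = π·16²/4 = 201.1 mm²; R_n = 469 × 201.1 × 4 × 1 / 1000 = 377.2 kN → 0.75 × 377.2 = 283 kN.
Bearing (1.2 l_c t F_u ≤ 2.4 d t F_u): upper limit = 2.4·16·14·450 / 1000 = 241.9 kN.
  Edge l_c = 30 − 18/2 = 21 → r_n = 158.8 kN; interior l_c = 45 − 18 = 27 → r_n = 204.1 kN.
  R_n,bearing = 1·158.8 + 3·204.1 = 771.1 kN → 0.75 × 771.1 = 578 kN.
Bolt shear governs: 283 kN.

283 kN (bolt shear governs)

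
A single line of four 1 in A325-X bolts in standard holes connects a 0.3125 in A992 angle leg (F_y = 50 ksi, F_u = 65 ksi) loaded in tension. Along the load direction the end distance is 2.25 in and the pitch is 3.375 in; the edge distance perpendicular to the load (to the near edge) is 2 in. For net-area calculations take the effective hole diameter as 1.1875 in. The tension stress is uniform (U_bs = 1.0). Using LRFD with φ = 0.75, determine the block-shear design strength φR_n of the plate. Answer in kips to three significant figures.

96.5 kips

Shear plane L_v = 2.25 + 3·3.375 = 12.38 in; A_gv = 12.38 × 0.3125 = 3.867 in².
A_nv = (12.38 − 3.5·1.1875) × 0.3125 = 2.568 in².
A_nt = (2 − 0.5·1.1875) × 0.3125 = 0.4395 in².
0.6 F_u A_nv = 100.2 kips; 0.6 F_y A_gv = 116 kips → shear rupture governs the shear term.
R_n = 100.2 + 1.0 × 65 × 0.4395 = 128.7 kips.
Design strength φR_n = 0.75 × 128.7 = 96.5 kips.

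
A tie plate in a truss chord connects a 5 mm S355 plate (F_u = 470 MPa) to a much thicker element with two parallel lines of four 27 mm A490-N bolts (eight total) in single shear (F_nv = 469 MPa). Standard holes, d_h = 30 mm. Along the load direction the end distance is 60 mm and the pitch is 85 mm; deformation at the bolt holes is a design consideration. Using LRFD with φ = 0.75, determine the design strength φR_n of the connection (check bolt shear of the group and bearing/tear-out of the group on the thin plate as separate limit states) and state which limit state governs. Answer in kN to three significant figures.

Bolt shear: A_b = π·27²/4 = 572.6 mm²; R_n = 469 × 572.6 × 8 × 1 / 1000 = 2148 kN → 0.75 × 2148 = 1610 kN.
Bearing (1.2 l_c t F_u ≤ 2.4 d t F_u): upper limit = 2.4·27·5·470 / 1000 = 152.3 kN.
  Edge l_c = 60 − 30/2 = 45 → r_n = 126.9 kN; interior l_c = 85 − 30 = 55 → r_n = 152.3 kN.
  R_n,bearing = 2·126.9 + 6·152.3 = 1167 kN → 0.75 × 1167 = 876 kN.
Bearing governs: 876 kN.

876 kN (bearing governs)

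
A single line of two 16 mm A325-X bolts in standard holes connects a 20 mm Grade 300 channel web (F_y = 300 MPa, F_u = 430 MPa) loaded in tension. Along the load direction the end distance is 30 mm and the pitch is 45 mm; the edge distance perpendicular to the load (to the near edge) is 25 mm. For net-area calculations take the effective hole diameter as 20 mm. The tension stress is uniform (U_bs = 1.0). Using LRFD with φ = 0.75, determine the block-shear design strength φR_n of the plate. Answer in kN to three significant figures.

Shear plane L_v = 30 + 1·45 = 75 mm; A_gv = 75 × 20 = 1500 mm².
A_nv = (75 − 1.5·20) × 20 = 900 mm².
A_nt = (25 − 0.5·20) × 20 = 300 mm².
0.6 F_u A_nv = 232.2 kN; 0.6 F_y A_gv = 270 kN → shear rupture governs the shear term.
R_n = 232.2 + 1.0 × 430 × 300 / 1000 = 361.2 kN.
Design strength φR_n = 0.75 × 361.2 = 271 kN.

271 kN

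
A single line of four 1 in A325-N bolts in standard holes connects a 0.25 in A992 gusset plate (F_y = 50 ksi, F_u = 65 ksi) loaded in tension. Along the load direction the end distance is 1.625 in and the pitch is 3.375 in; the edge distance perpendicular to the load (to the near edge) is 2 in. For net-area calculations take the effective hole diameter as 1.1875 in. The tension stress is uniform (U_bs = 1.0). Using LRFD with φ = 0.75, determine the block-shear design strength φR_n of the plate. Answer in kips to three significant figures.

72.7 kips

Shear plane L_v = 1.625 + 3·3.375 = 11.75 in; A_gv = 11.75 × 0.25 = 2.938 in².
A_nv = (11.75 − 3.5·1.1875) × 0.25 = 1.898 in².
A_nt = (2 − 0.5·1.1875) × 0.25 = 0.3516 in².
0.6 F_u A_nv = 74.04 kips; 0.6 F_y A_gv = 88.12 kips → shear rupture governs the shear term.
R_n = 74.04 + 1.0 × 65 × 0.3516 = 96.89 kips.
Design strength φR_n = 0.75 × 96.89 = 72.7 kips.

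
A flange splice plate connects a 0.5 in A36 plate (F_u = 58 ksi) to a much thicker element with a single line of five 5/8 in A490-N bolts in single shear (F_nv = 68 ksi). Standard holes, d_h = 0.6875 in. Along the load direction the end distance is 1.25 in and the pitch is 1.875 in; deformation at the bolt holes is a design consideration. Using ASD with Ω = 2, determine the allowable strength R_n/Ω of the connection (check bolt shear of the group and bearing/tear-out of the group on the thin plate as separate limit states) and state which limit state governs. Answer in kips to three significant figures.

52.2 kips (bolt shear governs)

Bolt shear: A_b = π·0.625²/4 = 0.3068 in²; R_n = 68 × 0.3068 × 5 × 1 = 104.3 kips → 104.3 / 2 = 52.2 kips.
Bearing (1.2 l_c t F_u ≤ 2.4 d t F_u): upper limit = 2.4·0.625·0.5·58 = 43.5 kips.
  Edge l_c = 1.25 − 0.6875/2 = 0.9062 → r_n = 31.54 kips; interior l_c = 1.875 − 0.6875 = 1.188 → r_n = 41.33 kips.
  R_n,bearing = 1·31.54 + 4·41.33 = 196.8 kips → 196.8 / 2 = 98.4 kips.
Bolt shear governs: 52.2 kips.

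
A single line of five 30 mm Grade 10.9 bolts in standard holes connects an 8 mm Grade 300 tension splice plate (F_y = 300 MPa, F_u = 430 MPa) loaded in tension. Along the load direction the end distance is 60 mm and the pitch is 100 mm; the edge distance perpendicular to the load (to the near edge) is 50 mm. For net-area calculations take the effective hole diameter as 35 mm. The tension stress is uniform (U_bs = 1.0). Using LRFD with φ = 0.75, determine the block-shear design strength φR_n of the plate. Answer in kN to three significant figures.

552 kN

Shear plane L_v = 60 + 4·100 = 460 mm; A_gv = 460 × 8 = 3680 mm².
A_nv = (460 − 4.5·35) × 8 = 2420 mm².
A_nt = (50 − 0.5·35) × 8 = 260 mm².
0.6 F_u A_nv = 624.4 kN; 0.6 F_y A_gv = 662.4 kN → shear rupture governs the shear term.
R_n = 624.4 + 1.0 × 430 × 260 / 1000 = 736.2 kN.
Design strength φR_n = 0.75 × 736.2 = 552 kN.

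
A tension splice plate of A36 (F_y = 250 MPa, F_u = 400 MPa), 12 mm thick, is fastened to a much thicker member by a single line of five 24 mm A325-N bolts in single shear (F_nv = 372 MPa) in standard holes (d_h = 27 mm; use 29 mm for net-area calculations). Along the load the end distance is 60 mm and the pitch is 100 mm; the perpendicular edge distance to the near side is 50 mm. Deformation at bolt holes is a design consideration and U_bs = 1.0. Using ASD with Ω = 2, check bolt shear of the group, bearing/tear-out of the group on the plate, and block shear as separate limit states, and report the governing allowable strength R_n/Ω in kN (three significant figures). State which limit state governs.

Bolt shear: A_b = π·24²/4 = 452.4 mm²; R_n = 372 × 452.4 × 5 × 1 / 1000 = 841.4 kN → 841.4 / 2 = 421 kN.
Bearing: edge l_c = 46.5, r_n = 267.8 kN; interior l_c = 73, r_n = 276.5 kN; R_n = 267.8 + 4·276.5 = 1374 kN → 687 kN.
Block shear: A_gv = 5520, A_nv = 3954, A_nt = 426 mm²; R_n = min(0.6F_uA_nv, 0.6F_yA_gv) + U_bs·F_u·A_nt = 998.4 kN → 499 kN.
Bolt shear governs: 421 kN.

421 kN (bolt shear governs)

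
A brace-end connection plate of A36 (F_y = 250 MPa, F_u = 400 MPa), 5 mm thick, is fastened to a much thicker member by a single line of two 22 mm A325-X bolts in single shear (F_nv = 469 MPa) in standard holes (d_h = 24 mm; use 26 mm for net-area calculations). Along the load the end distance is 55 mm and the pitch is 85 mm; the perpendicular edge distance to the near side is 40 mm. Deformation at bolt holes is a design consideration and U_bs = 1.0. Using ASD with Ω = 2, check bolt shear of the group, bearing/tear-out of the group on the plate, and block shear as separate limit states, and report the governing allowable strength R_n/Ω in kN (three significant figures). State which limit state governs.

Bolt shear: A_b = π·22²/4 = 380.1 mm²; R_n = 469 × 380.1 × 2 × 1 / 1000 = 356.6 kN → 356.6 / 2 = 178 kN.
Bearing: edge l_c = 43, r_n = 103.2 kN; interior l_c = 61, r_n = 105.6 kN; R_n = 103.2 + 1·105.6 = 208.8 kN → 104 kN.
Block shear: A_gv = 700, A_nv = 505, A_nt = 135 mm²; R_n = min(0.6F_uA_nv, 0.6F_yA_gv) + U_bs·F_u·A_nt = 159 kN → 79.5 kN.
Block shear governs: 79.5 kN.

79.5 kN (block shear governs)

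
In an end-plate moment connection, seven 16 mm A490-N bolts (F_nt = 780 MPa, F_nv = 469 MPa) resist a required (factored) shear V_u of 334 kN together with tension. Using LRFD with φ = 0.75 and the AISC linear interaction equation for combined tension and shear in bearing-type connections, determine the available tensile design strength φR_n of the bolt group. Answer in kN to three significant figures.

A_b = π·16²/4 = 201.1 mm²; f_rv = 334 × 1000 / (7 × 201.1) = 237.3 MPa.
F'_nt = 1.3 F_nt − (F_nt / φF_nv) f_rv = 1.3·780 − (780/(0.75·469))·237.3 = 487.8 MPa, capped at F_nt → F'_nt = 487.8 MPa.
R_n = F'_nt · A_b · n = 487.8 × 201.1 × 7 / 1000 = 686.5 kN.
Design strength φR_n = 0.75 × 686.5 = 515 kN.

515 kN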